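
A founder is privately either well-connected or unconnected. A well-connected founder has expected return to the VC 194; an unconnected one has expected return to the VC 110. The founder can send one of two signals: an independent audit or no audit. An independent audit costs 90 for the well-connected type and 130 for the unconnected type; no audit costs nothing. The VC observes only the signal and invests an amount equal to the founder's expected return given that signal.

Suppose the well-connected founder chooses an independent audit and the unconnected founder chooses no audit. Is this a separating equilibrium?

If types separate, audit earns payment 194 and no audit earns 110.
Well-connected: audit gives 194 − 90 = 104; no audit gives 110 − 0 = 110. Would deviate. ✗
Unconnected: no audit gives 110 − 0 = 110; audit gives 194 − 130 = 64. No deviation. ✓

No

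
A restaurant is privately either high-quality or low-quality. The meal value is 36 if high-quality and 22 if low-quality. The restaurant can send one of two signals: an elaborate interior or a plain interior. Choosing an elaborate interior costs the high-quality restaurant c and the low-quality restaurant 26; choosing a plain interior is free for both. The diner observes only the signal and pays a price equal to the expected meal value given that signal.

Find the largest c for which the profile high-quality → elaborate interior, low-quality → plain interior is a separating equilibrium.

Under separation: elaborate interior → high-quality (pays 36); plain interior → low-quality (pays 22).
Low-quality: 22 − 0 = 22 ≥ 36 − 26 = 10. Holds regardless of c. ✓
High-quality: 36 − c ≥ 22 − 0, so c ≤ 36 − 22 = 14.

14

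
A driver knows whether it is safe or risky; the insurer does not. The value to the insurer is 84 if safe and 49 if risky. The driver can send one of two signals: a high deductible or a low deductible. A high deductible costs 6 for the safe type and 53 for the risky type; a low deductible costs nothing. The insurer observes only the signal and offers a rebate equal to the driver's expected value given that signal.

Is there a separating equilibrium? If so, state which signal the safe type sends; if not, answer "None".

Try safe → high deductible, risky → low deductible:
  If types separate, high deductible earns payment 84 and low deductible earns 49.
  Safe: high deductible gives 84 − 6 = 78; low deductible gives 49 − 0 = 49. No deviation. ✓
  Risky: low deductible gives 49 − 0 = 49; high deductible gives 84 − 53 = 31. No deviation. ✓
Both hold — the safe type sends high deductible.

high deductible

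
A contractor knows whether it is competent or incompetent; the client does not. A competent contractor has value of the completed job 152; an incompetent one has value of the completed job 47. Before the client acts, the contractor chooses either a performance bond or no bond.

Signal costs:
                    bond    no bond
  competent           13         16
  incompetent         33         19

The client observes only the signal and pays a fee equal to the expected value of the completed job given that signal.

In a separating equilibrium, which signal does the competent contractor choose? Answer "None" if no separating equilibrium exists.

Try competent → bond, incompetent → no bond:
  If types separate, bond earns payment 152 and no bond earns 47.
  Competent: bond gives 152 − 13 = 139; no bond gives 47 − 16 = 31. No deviation. ✓
  Incompetent: no bond gives 47 − 19 = 28; bond gives 152 − 33 = 119. Would deviate. ✗
Try competent → no bond, incompetent → bond:
  If types separate, no bond earns payment 152 and bond earns 47.
  Competent: no bond gives 152 − 16 = 136; bond gives 47 − 13 = 34. No deviation. ✓
  Incompetent: bond gives 47 − 33 = 14; no bond gives 152 − 19 = 133. Would deviate. ✗
Neither assignment is incentive-compatible.

None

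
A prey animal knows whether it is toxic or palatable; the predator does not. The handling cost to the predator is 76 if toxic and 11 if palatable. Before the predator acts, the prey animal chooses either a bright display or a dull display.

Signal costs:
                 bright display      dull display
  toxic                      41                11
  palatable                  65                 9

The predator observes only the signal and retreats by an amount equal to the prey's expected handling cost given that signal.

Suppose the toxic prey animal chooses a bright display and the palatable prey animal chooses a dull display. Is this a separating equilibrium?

No

If types separate, bright display earns payment 76 and dull display earns 11.
Toxic: bright display gives 76 − 41 = 35; dull display gives 11 − 11 = 0. No deviation. ✓
Palatable: dull display gives 11 − 9 = 2; bright display gives 76 − 65 = 11. Would deviate. ✗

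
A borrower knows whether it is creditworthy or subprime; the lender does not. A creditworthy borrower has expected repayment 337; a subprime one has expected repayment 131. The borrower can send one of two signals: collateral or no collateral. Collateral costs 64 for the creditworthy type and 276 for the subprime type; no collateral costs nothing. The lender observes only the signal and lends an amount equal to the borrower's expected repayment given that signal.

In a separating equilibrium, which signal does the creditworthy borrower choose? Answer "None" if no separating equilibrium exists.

Try creditworthy → collateral, subprime → no collateral:
  Under separation the lender infers type exactly: collateral → creditworthy (pays 337), no collateral → subprime (pays 131).
  Creditworthy: collateral gives 337 − 64 = 273; no collateral gives 131 − 0 = 131. No deviation. ✓
  Subprime: no collateral gives 131 − 0 = 131; collateral gives 337 − 276 = 61. No deviation. ✓
Both hold — the creditworthy type sends collateral.

collateral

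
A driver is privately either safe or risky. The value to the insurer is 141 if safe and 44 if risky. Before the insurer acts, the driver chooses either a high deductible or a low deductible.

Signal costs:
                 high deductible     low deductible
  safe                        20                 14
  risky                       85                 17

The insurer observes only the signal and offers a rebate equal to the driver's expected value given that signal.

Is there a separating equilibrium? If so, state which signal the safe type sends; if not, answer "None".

None

Try safe → high deductible, risky → low deductible:
  If types separate, high deductible earns payment 141 and low deductible earns 44.
  Safe: high deductible gives 141 − 20 = 121; low deductible gives 44 − 14 = 30. No deviation. ✓
  Risky: low deductible gives 44 − 17 = 27; high deductible gives 141 − 85 = 56. Would deviate. ✗
Try safe → low deductible, risky → high deductible:
  If types separate, low deductible earns payment 141 and high deductible earns 44.
  Safe: low deductible gives 141 − 14 = 127; high deductible gives 44 − 20 = 24. No deviation. ✓
  Risky: high deductible gives 44 − 85 = -41; low deductible gives 141 − 17 = 124. Would deviate. ✗
Neither assignment is incentive-compatible.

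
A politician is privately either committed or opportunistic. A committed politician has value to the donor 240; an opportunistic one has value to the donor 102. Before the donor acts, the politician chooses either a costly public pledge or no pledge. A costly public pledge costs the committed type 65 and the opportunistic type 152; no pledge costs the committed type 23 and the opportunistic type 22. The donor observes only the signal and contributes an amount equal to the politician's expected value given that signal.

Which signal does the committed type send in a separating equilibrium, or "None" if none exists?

None

Try committed → pledge, opportunistic → no pledge:
  Under separation the donor infers type exactly: pledge → committed (pays 240), no pledge → opportunistic (pays 102).
  Committed: pledge gives 240 − 65 = 175; no pledge gives 102 − 23 = 79. No deviation. ✓
  Opportunistic: no pledge gives 102 − 22 = 80; pledge gives 240 − 152 = 88. Would deviate. ✗
Try committed → no pledge, opportunistic → pledge:
  Under separation the donor infers type exactly: no pledge → committed (pays 240), pledge → opportunistic (pays 102).
  Committed: no pledge gives 240 − 23 = 217; pledge gives 102 − 65 = 37. No deviation. ✓
  Opportunistic: pledge gives 102 − 152 = -50; no pledge gives 240 − 22 = 218. Would deviate. ✗
Neither assignment is incentive-compatible.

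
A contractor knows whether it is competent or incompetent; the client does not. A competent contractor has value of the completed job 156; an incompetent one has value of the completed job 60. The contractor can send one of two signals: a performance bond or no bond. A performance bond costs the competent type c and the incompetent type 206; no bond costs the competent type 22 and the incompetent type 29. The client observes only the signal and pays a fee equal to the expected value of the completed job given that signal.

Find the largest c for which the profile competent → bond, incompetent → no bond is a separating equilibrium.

Under separation: bond → competent (pays 156); no bond → incompetent (pays 60).
Incompetent: 60 − 29 = 31 ≥ 156 − 206 = -50. Holds regardless of c. ✓
Competent: 156 − c ≥ 60 − 22, so c ≤ 156 − 38 = 118.

118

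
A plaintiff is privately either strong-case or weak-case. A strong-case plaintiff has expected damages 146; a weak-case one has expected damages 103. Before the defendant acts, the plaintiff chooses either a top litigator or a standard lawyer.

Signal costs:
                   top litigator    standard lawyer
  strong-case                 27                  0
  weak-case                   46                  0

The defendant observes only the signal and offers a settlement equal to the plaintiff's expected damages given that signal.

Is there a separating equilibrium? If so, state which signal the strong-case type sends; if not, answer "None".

top litigator

Try strong-case → top litigator, weak-case → standard lawyer:
  If types separate, top litigator earns payment 146 and standard lawyer earns 103.
  Strong-case: top litigator gives 146 − 27 = 119; standard lawyer gives 103 − 0 = 103. No deviation. ✓
  Weak-case: standard lawyer gives 103 − 0 = 103; top litigator gives 146 − 46 = 100. No deviation. ✓
Both hold — the strong-case type sends top litigator.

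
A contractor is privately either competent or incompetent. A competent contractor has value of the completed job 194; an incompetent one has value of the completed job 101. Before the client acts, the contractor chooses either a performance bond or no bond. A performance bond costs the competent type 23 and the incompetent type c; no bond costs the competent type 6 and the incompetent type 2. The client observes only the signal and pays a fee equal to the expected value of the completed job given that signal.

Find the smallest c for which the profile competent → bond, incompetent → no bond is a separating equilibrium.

95

Under separation: bond → competent (pays 194); no bond → incompetent (pays 101).
Competent: 194 − 23 = 171 ≥ 101 − 6 = 95. Holds regardless of c. ✓
Incompetent: 101 − 2 ≥ 194 − c, so c ≥ 194 − 99 = 95.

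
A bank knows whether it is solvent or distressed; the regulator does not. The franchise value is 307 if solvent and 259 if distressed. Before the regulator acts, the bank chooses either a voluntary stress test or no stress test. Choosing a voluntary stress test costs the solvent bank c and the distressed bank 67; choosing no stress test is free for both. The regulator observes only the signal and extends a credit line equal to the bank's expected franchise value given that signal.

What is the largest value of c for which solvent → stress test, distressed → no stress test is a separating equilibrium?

Under separation: stress test → solvent (pays 307); no stress test → distressed (pays 259).
Distressed: 259 − 0 = 259 ≥ 307 − 67 = 240. Holds regardless of c. ✓
Solvent: 307 − c ≥ 259 − 0, so c ≤ 307 − 259 = 48.

48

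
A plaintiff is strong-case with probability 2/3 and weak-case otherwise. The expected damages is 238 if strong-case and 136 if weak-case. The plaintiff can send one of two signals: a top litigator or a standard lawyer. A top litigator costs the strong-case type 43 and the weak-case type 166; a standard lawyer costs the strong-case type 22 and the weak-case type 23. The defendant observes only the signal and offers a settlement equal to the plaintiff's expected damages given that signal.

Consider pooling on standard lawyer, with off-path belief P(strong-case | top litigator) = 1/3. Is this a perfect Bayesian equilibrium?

Yes

At the pooled signal (standard lawyer) the defendant holds the prior 2/3 and pays 2/3·238 + 1/3·136 = 204. Off-path (top litigator) belief 1/3 gives 1/3·238 + 2/3·136 = 170.
Strong-case: standard lawyer gives 204 − 22 = 182; top litigator gives 170 − 43 = 127. Stays. ✓
Weak-case: standard lawyer gives 204 − 23 = 181; top litigator gives 170 − 166 = 4. Stays. ✓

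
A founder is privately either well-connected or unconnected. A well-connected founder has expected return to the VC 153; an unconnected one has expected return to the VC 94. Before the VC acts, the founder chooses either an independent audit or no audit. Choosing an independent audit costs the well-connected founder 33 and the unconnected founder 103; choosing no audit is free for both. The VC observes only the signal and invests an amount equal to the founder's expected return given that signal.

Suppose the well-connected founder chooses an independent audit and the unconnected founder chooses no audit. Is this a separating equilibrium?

Yes

Under separation the VC infers type exactly: audit → well-connected (pays 153), no audit → unconnected (pays 94).
Well-connected: audit gives 153 − 33 = 120; no audit gives 94 − 0 = 94. No deviation. ✓
Unconnected: no audit gives 94 − 0 = 94; audit gives 153 − 103 = 50. No deviation. ✓
Both incentive constraints hold.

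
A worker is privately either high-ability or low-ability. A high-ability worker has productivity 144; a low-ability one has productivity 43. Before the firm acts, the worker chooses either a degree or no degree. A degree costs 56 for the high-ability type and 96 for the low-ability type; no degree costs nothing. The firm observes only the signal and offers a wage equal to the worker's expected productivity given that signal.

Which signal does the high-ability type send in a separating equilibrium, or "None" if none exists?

Try high-ability → degree, low-ability → no degree:
  If types separate, degree earns payment 144 and no degree earns 43.
  High-ability: degree gives 144 − 56 = 88; no degree gives 43 − 0 = 43. No deviation. ✓
  Low-ability: no degree gives 43 − 0 = 43; degree gives 144 − 96 = 48. Would deviate. ✗
Try high-ability → no degree, low-ability → degree:
  If types separate, no degree earns payment 144 and degree earns 43.
  High-ability: no degree gives 144 − 0 = 144; degree gives 43 − 56 = -13. No deviation. ✓
  Low-ability: degree gives 43 − 96 = -53; no degree gives 144 − 0 = 144. Would deviate. ✗
Neither assignment is incentive-compatible.

None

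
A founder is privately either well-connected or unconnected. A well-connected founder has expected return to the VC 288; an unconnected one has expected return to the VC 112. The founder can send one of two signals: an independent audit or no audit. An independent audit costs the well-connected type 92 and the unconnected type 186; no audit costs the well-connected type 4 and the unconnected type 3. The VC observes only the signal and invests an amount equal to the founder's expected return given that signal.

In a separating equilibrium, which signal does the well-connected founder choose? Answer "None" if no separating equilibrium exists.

Try well-connected → audit, unconnected → no audit:
  If types separate, audit earns payment 288 and no audit earns 112.
  Well-connected: audit gives 288 − 92 = 196; no audit gives 112 − 4 = 108. No deviation. ✓
  Unconnected: no audit gives 112 − 3 = 109; audit gives 288 − 186 = 102. No deviation. ✓
Both hold — the well-connected type sends audit.

audit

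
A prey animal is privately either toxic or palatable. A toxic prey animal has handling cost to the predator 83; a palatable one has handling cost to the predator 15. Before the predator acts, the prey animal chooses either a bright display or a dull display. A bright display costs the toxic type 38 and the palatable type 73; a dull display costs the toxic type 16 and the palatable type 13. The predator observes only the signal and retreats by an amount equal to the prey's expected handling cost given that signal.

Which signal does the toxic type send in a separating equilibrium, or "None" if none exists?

None

Try toxic → bright display, palatable → dull display:
  Under separation the predator infers type exactly: bright display → toxic (pays 83), dull display → palatable (pays 15).
  Toxic: bright display gives 83 − 38 = 45; dull display gives 15 − 16 = -1. No deviation. ✓
  Palatable: dull display gives 15 − 13 = 2; bright display gives 83 − 73 = 10. Would deviate. ✗
Try toxic → dull display, palatable → bright display:
  Under separation the predator infers type exactly: dull display → toxic (pays 83), bright display → palatable (pays 15).
  Toxic: dull display gives 83 − 16 = 67; bright display gives 15 − 38 = -23. No deviation. ✓
  Palatable: bright display gives 15 − 73 = -58; dull display gives 83 − 13 = 70. Would deviate. ✗
Neither assignment is incentive-compatible.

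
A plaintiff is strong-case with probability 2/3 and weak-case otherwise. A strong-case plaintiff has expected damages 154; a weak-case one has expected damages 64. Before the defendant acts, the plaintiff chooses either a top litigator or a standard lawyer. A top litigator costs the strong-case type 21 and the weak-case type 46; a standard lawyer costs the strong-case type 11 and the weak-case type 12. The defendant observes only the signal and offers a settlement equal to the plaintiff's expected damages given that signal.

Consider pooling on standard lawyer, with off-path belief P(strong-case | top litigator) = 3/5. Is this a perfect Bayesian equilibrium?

At the pooled signal (standard lawyer) the defendant holds the prior 2/3 and pays 2/3·154 + 1/3·64 = 124. Off-path (top litigator) belief 3/5 gives 3/5·154 + 2/5·64 = 118.
Strong-case: standard lawyer gives 124 − 11 = 113; top litigator gives 118 − 21 = 97. Stays. ✓
Weak-case: standard lawyer gives 124 − 12 = 112; top litigator gives 118 − 46 = 72. Stays. ✓

Yes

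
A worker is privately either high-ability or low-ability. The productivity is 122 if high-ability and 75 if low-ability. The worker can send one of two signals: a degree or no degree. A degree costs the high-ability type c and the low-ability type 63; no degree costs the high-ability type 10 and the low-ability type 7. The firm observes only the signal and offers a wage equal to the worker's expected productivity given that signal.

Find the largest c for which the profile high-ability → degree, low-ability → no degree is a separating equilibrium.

Under separation: degree → high-ability (pays 122); no degree → low-ability (pays 75).
Low-ability: 75 − 7 = 68 ≥ 122 − 63 = 59. Holds regardless of c. ✓
High-ability: 122 − c ≥ 75 − 10, so c ≤ 122 − 65 = 57.

57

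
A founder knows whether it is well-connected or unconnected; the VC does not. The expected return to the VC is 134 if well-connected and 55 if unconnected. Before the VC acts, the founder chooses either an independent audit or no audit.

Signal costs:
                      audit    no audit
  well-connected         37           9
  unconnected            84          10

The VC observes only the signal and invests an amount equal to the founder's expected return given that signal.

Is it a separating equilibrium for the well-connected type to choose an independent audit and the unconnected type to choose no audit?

No

If types separate, audit earns payment 134 and no audit earns 55.
Well-connected: audit gives 134 − 37 = 97; no audit gives 55 − 9 = 46. No deviation. ✓
Unconnected: no audit gives 55 − 10 = 45; audit gives 134 − 84 = 50. Would deviate. ✗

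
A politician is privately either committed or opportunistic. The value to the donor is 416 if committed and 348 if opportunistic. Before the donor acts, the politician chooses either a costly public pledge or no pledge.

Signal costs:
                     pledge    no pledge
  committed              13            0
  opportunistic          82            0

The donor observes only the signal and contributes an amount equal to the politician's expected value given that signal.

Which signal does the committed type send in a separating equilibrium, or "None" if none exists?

pledge

Try committed → pledge, opportunistic → no pledge:
  Under separation the donor infers type exactly: pledge → committed (pays 416), no pledge → opportunistic (pays 348).
  Committed: pledge gives 416 − 13 = 403; no pledge gives 348 − 0 = 348. No deviation. ✓
  Opportunistic: no pledge gives 348 − 0 = 348; pledge gives 416 − 82 = 334. No deviation. ✓
Both hold — the committed type sends pledge.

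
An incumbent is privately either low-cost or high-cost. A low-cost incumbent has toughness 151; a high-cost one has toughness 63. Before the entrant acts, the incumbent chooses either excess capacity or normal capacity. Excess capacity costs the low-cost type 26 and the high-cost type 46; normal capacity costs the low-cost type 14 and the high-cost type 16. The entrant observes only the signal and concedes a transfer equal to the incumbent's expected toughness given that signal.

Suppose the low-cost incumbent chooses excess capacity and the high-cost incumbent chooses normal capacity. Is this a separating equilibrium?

No

If types separate, excess capacity earns payment 151 and normal capacity earns 63.
Low-cost: excess capacity gives 151 − 26 = 125; normal capacity gives 63 − 14 = 49. No deviation. ✓
High-cost: normal capacity gives 63 − 16 = 47; excess capacity gives 151 − 46 = 105. Would deviate. ✗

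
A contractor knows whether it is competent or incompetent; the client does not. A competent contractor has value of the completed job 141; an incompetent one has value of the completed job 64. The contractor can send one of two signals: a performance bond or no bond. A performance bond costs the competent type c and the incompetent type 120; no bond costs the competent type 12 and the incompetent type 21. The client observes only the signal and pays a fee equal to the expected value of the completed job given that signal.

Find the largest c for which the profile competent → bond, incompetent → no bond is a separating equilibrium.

89

Under separation: bond → competent (pays 141); no bond → incompetent (pays 64).
Incompetent: 64 − 21 = 43 ≥ 141 − 120 = 21. Holds regardless of c. ✓
Competent: 141 − c ≥ 64 − 12, so c ≤ 141 − 52 = 89.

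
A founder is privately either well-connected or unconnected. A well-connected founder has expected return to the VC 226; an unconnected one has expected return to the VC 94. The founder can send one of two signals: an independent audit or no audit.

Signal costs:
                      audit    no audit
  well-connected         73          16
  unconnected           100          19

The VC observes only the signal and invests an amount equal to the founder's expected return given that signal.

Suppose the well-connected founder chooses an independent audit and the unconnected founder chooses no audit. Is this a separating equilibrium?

If types separate, audit earns payment 226 and no audit earns 94.
Well-connected: audit gives 226 − 73 = 153; no audit gives 94 − 16 = 78. No deviation. ✓
Unconnected: no audit gives 94 − 19 = 75; audit gives 226 − 100 = 126. Would deviate. ✗

No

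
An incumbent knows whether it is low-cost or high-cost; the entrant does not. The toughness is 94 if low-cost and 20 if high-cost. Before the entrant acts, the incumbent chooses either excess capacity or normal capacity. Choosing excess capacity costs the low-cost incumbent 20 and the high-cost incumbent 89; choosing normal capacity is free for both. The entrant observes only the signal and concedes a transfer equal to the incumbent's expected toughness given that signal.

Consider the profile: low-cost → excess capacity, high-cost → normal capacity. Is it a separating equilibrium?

Yes

If types separate, excess capacity earns payment 94 and normal capacity earns 20.
Low-cost: excess capacity gives 94 − 20 = 74; normal capacity gives 20 − 0 = 20. No deviation. ✓
High-cost: normal capacity gives 20 − 0 = 20; excess capacity gives 94 − 89 = 5. No deviation. ✓
Both incentive constraints hold.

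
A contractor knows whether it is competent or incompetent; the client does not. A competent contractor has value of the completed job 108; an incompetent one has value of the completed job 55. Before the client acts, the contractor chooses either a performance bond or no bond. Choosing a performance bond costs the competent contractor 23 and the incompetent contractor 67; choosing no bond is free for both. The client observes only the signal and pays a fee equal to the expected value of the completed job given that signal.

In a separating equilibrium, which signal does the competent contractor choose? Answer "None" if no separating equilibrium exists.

bond

Try competent → bond, incompetent → no bond:
  If types separate, bond earns payment 108 and no bond earns 55.
  Competent: bond gives 108 − 23 = 85; no bond gives 55 − 0 = 55. No deviation. ✓
  Incompetent: no bond gives 55 − 0 = 55; bond gives 108 − 67 = 41. No deviation. ✓
Both hold — the competent type sends bond.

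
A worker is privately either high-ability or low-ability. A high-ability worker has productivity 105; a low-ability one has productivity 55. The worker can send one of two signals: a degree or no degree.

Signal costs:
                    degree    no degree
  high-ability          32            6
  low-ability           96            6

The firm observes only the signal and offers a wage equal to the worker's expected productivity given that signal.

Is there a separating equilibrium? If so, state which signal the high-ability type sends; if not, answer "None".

degree

Try high-ability → degree, low-ability → no degree:
  If types separate, degree earns payment 105 and no degree earns 55.
  High-ability: degree gives 105 − 32 = 73; no degree gives 55 − 6 = 49. No deviation. ✓
  Low-ability: no degree gives 55 − 6 = 49; degree gives 105 − 96 = 9. No deviation. ✓
Both hold — the high-ability type sends degree.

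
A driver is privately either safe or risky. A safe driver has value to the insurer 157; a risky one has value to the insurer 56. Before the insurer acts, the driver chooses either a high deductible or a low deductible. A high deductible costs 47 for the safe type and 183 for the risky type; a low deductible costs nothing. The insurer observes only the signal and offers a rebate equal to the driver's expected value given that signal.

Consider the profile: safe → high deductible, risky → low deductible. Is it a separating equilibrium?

Yes

Under separation the insurer infers type exactly: high deductible → safe (pays 157), low deductible → risky (pays 56).
Safe: high deductible gives 157 − 47 = 110; low deductible gives 56 − 0 = 56. No deviation. ✓
Risky: low deductible gives 56 − 0 = 56; high deductible gives 157 − 183 = -26. No deviation. ✓
Neither type gains from mimicking the other.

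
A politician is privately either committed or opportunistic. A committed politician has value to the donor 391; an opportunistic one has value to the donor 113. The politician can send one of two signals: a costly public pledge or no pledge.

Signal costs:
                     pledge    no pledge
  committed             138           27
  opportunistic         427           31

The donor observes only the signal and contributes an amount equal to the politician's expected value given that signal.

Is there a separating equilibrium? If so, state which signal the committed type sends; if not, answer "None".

pledge

Try committed → pledge, opportunistic → no pledge:
  Under separation the donor infers type exactly: pledge → committed (pays 391), no pledge → opportunistic (pays 113).
  Committed: pledge gives 391 − 138 = 253; no pledge gives 113 − 27 = 86. No deviation. ✓
  Opportunistic: no pledge gives 113 − 31 = 82; pledge gives 391 − 427 = -36. No deviation. ✓
Both hold — the committed type sends pledge.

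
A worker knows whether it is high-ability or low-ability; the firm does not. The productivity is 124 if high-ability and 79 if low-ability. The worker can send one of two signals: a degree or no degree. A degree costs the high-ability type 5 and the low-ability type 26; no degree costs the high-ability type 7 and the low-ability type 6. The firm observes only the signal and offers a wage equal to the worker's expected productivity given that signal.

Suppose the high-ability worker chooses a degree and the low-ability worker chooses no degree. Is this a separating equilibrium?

Under separation the firm infers type exactly: degree → high-ability (pays 124), no degree → low-ability (pays 79).
High-ability: degree gives 124 − 5 = 119; no degree gives 79 − 7 = 72. No deviation. ✓
Low-ability: no degree gives 79 − 6 = 73; degree gives 124 − 26 = 98. Would deviate. ✗

No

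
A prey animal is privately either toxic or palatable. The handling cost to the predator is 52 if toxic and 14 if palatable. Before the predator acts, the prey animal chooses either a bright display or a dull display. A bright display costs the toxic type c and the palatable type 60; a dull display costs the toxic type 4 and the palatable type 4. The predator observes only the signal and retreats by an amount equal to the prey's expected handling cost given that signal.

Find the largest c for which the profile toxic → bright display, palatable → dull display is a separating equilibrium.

42

Under separation: bright display → toxic (pays 52); dull display → palatable (pays 14).
Palatable: 14 − 4 = 10 ≥ 52 − 60 = -8. Holds regardless of c. ✓
Toxic: 52 − c ≥ 14 − 4, so c ≤ 52 − 10 = 42.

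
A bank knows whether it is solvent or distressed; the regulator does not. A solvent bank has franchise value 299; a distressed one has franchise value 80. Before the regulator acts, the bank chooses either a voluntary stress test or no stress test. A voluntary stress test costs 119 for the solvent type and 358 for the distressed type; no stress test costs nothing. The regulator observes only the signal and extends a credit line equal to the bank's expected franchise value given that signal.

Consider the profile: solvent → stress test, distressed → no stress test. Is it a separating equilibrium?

If types separate, stress test earns payment 299 and no stress test earns 80.
Solvent: stress test gives 299 − 119 = 180; no stress test gives 80 − 0 = 80. No deviation. ✓
Distressed: no stress test gives 80 − 0 = 80; stress test gives 299 − 358 = -59. No deviation. ✓
Neither type gains from mimicking the other.

Yes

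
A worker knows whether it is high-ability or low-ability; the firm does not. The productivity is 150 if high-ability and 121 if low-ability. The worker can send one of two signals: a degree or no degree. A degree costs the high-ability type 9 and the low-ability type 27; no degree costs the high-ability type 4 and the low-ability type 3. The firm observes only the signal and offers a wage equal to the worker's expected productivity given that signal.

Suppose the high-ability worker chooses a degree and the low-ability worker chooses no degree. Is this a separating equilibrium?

If types separate, degree earns payment 150 and no degree earns 121.
High-ability: degree gives 150 − 9 = 141; no degree gives 121 − 4 = 117. No deviation. ✓
Low-ability: no degree gives 121 − 3 = 118; degree gives 150 − 27 = 123. Would deviate. ✗

No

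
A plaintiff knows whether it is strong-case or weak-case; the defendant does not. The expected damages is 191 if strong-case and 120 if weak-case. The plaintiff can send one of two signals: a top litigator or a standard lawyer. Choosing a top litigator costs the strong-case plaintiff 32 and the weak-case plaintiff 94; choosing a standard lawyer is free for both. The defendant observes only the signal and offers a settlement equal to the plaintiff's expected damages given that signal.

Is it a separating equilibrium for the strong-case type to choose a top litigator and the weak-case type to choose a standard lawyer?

Under separation the defendant infers type exactly: top litigator → strong-case (pays 191), standard lawyer → weak-case (pays 120).
Strong-case: top litigator gives 191 − 32 = 159; standard lawyer gives 120 − 0 = 120. No deviation. ✓
Weak-case: standard lawyer gives 120 − 0 = 120; top litigator gives 191 − 94 = 97. No deviation. ✓
Both incentive constraints hold.

Yes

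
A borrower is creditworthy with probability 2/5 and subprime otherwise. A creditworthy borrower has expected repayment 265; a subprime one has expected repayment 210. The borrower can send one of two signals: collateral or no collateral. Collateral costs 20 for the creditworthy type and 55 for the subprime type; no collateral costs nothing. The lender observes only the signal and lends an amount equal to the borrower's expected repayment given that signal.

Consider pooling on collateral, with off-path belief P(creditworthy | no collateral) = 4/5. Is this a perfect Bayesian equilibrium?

On the equilibrium path (collateral) the lender holds the prior 2/5 and pays 2/5·265 + 3/5·210 = 232. Off-path (no collateral) belief 4/5 gives 4/5·265 + 1/5·210 = 254.
Creditworthy: collateral gives 232 − 20 = 212; no collateral gives 254 − 0 = 254. Deviates. ✗
Subprime: collateral gives 232 − 55 = 177; no collateral gives 254 − 0 = 254. Deviates. ✗

No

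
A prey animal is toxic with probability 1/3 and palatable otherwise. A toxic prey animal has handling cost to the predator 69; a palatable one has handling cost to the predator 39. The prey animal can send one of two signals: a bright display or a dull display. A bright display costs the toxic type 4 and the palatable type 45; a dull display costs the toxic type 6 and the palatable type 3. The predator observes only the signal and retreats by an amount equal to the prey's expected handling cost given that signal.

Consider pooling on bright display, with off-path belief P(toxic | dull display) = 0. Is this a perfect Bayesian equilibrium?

No

At the pooled signal (bright display) the predator holds the prior 1/3 and pays 1/3·69 + 2/3·39 = 49. Off-path (dull display) belief 0 gives 0·69 + 1·39 = 39.
Toxic: bright display gives 49 − 4 = 45; dull display gives 39 − 6 = 33. Stays. ✓
Palatable: bright display gives 49 − 45 = 4; dull display gives 39 − 3 = 36. Deviates. ✗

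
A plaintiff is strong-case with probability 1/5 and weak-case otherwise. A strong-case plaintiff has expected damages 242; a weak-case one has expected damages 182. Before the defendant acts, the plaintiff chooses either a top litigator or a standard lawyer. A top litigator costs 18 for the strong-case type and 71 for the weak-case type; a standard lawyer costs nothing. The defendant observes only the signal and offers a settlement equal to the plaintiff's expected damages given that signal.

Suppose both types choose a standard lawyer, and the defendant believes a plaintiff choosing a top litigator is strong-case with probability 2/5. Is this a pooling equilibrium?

Yes

On the equilibrium path (standard lawyer) the defendant holds the prior 1/5 and pays 1/5·242 + 4/5·182 = 194. Off-path (top litigator) belief 2/5 gives 2/5·242 + 3/5·182 = 206.
Strong-case: standard lawyer gives 194 − 0 = 194; top litigator gives 206 − 18 = 188. Stays. ✓
Weak-case: standard lawyer gives 194 − 0 = 194; top litigator gives 206 − 71 = 135. Stays. ✓
Beliefs are Bayes-consistent on-path and both types best-respond.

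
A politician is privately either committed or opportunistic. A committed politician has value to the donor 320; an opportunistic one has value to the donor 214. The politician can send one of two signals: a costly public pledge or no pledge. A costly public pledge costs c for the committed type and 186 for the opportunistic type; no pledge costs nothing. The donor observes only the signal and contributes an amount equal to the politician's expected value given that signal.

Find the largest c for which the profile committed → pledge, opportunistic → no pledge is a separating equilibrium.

106

Under separation: pledge → committed (pays 320); no pledge → opportunistic (pays 214).
Opportunistic: 214 − 0 = 214 ≥ 320 − 186 = 134. Holds regardless of c. ✓
Committed: 320 − c ≥ 214 − 0, so c ≤ 320 − 214 = 106.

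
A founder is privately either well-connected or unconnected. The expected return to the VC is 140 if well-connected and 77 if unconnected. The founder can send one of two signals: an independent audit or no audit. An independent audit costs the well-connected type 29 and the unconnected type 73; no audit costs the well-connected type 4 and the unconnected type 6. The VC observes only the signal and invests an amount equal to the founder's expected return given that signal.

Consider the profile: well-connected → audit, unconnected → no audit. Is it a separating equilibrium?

If types separate, audit earns payment 140 and no audit earns 77.
Well-connected: audit gives 140 − 29 = 111; no audit gives 77 − 4 = 73. No deviation. ✓
Unconnected: no audit gives 77 − 6 = 71; audit gives 140 − 73 = 67. No deviation. ✓
Neither type gains from mimicking the other.

Yes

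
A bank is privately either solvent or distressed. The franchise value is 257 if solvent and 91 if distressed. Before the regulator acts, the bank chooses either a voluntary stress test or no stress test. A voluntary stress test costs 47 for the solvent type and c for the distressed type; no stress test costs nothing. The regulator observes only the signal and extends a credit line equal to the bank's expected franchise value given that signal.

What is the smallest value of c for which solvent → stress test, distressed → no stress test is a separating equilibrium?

Under separation: stress test → solvent (pays 257); no stress test → distressed (pays 91).
Solvent: 257 − 47 = 210 ≥ 91 − 0 = 91. Holds regardless of c. ✓
Distressed: 91 − 0 ≥ 257 − c, so c ≥ 257 − 91 = 166.

166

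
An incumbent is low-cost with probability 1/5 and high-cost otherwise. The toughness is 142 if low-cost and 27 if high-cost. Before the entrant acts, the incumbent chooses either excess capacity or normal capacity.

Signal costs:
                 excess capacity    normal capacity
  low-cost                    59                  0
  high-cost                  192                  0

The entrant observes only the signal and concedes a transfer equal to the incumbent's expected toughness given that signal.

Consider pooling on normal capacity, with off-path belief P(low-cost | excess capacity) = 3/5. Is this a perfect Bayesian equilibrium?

Yes

On the equilibrium path (normal capacity) the entrant holds the prior 1/5 and pays 1/5·142 + 4/5·27 = 50. Off-path (excess capacity) belief 3/5 gives 3/5·142 + 2/5·27 = 96.
Low-cost: normal capacity gives 50 − 0 = 50; excess capacity gives 96 − 59 = 37. Stays. ✓
High-cost: normal capacity gives 50 − 0 = 50; excess capacity gives 96 − 192 = -96. Stays. ✓
Beliefs are Bayes-consistent on-path and both types best-respond.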